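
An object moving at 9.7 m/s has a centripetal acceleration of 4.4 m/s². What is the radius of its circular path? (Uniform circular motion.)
r = v²/a_c = 9.7²/4.4 = 21.38 m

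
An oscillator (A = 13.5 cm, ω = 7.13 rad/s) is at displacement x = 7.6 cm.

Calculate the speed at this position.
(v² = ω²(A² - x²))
v = ω√(A² − x²) = 7.13×√(0.135² − 0.076²) = 0.7955 m/s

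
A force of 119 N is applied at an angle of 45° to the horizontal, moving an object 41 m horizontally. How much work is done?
W = Fd cosθ = 119×41×cos(45°) = 3450.0 J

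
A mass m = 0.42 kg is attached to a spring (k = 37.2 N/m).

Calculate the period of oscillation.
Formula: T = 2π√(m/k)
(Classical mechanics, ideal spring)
T = 2π√(m/k) = 2π√(0.42/37.2) = 0.6676 s; f = 1/T = 1.498 Hz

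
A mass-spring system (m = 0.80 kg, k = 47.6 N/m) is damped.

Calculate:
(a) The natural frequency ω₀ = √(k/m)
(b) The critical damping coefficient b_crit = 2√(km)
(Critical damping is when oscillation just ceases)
ω₀ = √(k/m) = √(47.6/0.8) = 7.714 rad/s
b_crit = 2√(km) = 2√(47.6×0.8) = 12.34 kg/s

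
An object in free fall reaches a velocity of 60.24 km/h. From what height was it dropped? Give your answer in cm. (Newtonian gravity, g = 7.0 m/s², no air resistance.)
h = v²/(2g) (with unit conversion) = 2000.0 cm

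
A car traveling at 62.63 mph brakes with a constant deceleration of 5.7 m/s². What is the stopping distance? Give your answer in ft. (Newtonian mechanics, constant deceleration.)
d = v₀² / (2a) (with unit conversion) = 225.6 ft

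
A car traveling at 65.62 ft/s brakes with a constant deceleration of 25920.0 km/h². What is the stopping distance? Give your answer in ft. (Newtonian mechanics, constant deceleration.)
d = v₀² / (2a) (with unit conversion) = 328.1 ft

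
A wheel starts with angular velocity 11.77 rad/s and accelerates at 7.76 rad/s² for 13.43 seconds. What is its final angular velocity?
ω = ω₀ + αt = 11.77 + 7.76 × 13.43 = 115.99 rad/s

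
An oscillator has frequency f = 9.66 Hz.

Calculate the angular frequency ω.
ω = 2πf = 2π×9.66 = 60.7 rad/s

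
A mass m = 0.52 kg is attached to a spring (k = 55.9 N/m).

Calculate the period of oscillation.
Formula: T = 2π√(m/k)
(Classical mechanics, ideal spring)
T = 2π√(m/k) = 2π√(0.52/55.9) = 0.606 s; f = 1/T = 1.65 Hz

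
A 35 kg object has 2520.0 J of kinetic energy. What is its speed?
KE = ½mv² → v = √(2KE/m) = √(2×2520.0/35) = 12.0 m/s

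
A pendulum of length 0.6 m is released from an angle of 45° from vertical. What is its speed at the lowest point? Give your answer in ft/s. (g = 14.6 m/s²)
h = L(1 − cosθ) = 0.6×(1 − cos45°) = 0.1757 m
v = √(2gh) = √(2×14.6×0.1757) = 2.265 m/s = 7.432 ft/s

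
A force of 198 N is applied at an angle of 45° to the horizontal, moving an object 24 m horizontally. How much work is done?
W = Fd cosθ = 198×24×cos(45°) = 3360.2 J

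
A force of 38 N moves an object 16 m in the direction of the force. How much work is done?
W = Fd = 38×16 = 608.0 J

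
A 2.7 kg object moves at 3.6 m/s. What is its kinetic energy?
KE = ½mv² = ½×2.7×3.6² = 17.496 J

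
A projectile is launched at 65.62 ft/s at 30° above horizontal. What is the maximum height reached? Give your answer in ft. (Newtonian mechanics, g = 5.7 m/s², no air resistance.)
H = v₀²sin²(θ)/(2g) (with unit conversion) = 28.78 ft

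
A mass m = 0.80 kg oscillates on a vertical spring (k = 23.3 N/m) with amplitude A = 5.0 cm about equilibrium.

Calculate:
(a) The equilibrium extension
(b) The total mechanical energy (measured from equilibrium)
x_eq = mg/k = 0.8×9.81/23.3 = 0.3368 m = 33.68 cm
E = ½kA² = ½×23.3×(0.05)² = 0.02913 J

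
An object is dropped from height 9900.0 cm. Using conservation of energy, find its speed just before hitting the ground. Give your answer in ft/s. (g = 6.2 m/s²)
mgh = ½mv² → v = √(2gh) = √(2×6.2×99) = 35.04 m/s = 115.0 ft/s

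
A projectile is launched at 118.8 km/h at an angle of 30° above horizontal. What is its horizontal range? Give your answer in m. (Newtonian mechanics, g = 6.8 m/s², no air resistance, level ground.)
R = v₀² sin(2θ) / g (with unit conversion) = 138.7 m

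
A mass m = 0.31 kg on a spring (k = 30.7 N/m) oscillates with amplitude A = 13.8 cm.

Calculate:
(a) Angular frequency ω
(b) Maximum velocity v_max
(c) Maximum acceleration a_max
ω = √(k/m) = √(30.7/0.31) = 9.951 rad/s
v_max = ωA = 9.951×0.138 = 1.373 m/s
a_max = ω²A = 9.951²×0.138 = 13.67 m/s²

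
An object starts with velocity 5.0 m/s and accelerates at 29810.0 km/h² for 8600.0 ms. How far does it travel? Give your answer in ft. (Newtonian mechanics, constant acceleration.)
d = v₀t + ½at² (with unit conversion) = 420.1 ft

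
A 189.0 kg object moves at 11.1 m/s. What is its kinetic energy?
KE = ½mv² = ½×189.0×11.1² = 11643.34 J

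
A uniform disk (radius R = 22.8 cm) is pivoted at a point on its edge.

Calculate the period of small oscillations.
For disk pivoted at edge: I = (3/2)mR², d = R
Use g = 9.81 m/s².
I/m = (3/2)R² = 0.07798 m²; d = R = 0.228 m
T = 2π√((3/2)R²/(gR)) = 2π√(3R/(2g)) = 1.173 s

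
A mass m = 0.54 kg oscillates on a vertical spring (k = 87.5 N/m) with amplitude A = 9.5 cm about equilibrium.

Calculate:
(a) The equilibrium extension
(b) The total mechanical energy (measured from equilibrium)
x_eq = mg/k = 0.54×9.81/87.5 = 0.06054 m = 6.054 cm
E = ½kA² = ½×87.5×(0.095)² = 0.3948 J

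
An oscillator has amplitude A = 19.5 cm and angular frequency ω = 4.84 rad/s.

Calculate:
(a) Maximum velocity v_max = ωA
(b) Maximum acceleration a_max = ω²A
v_max = ωA = 4.84×0.195 = 0.9438 m/s
a_max = ω²A = 4.84²×0.195 = 4.568 m/s²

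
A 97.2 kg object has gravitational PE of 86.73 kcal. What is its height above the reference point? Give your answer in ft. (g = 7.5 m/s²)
PE = mgh → h = PE/(mg) = 3.629e+05 J / (97.2 kg × 7.5 m/s²) = 497.8 m = 1633.0 ft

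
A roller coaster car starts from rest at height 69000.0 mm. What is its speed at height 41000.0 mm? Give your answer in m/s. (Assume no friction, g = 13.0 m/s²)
mgh₁ = ½mv₂² + mgh₂ → v₂ = √(2g(h₁−h₂)) = √(2×13.0×(69−41)) = 26.98 m/s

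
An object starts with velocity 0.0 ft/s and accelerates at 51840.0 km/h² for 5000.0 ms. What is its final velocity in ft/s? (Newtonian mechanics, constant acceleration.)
v = v₀ + at (with unit conversion) = 65.62 ft/s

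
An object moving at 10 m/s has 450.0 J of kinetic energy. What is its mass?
KE = ½mv² → m = 2KE/v² = 2×450.0/10² = 9.0 kg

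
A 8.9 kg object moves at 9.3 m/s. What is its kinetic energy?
KE = ½mv² = ½×8.9×9.3² = 384.8805 J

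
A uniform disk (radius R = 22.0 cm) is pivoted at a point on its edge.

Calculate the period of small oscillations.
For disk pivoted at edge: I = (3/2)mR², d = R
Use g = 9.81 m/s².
I/m = (3/2)R² = 0.0726 m²; d = R = 0.22 m
T = 2π√((3/2)R²/(gR)) = 2π√(3R/(2g)) = 1.152 s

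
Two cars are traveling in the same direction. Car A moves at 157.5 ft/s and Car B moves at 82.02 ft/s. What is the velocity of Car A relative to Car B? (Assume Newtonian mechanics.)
v_rel = v_A - v_B = 157.5 - 82.02 = 75.48 ft/s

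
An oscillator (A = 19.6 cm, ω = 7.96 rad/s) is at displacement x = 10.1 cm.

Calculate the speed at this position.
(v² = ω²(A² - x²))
v = ω√(A² − x²) = 7.96×√(0.196² − 0.101²) = 1.337 m/s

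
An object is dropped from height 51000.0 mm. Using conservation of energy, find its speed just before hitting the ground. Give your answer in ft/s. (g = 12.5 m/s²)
mgh = ½mv² → v = √(2gh) = √(2×12.5×51) = 35.71 m/s = 117.1 ft/s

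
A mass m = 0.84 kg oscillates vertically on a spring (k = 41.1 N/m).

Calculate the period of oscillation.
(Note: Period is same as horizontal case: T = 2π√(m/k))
T = 2π√(m/k) = 2π√(0.84/41.1) = 0.8983 s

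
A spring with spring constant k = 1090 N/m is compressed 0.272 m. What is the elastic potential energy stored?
PE = ½kx² = ½×1090×0.272² = 40.32 J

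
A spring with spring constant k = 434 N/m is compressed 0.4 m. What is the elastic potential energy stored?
PE = ½kx² = ½×434×0.4² = 34.72 J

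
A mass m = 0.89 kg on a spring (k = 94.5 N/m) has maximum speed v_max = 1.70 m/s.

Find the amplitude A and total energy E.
½mv²_max = ½kA² → A = v_max√(m/k) = 1.7×√(0.89/94.5) = 0.165 m = 16.5 cm
E = ½mv²_max = ½×0.89×1.7² = 1.286 J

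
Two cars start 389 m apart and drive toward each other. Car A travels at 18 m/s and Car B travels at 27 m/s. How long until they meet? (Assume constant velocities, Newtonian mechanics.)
Combined speed: v_combined = 18 + 27 = 45 m/s
Time to meet: t = d/45 = 389/45 = 8.64 s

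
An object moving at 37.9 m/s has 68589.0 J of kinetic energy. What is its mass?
KE = ½mv² → m = 2KE/v² = 2×68589.0/37.9² = 95.5 kg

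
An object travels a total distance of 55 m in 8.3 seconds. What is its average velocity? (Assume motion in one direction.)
v_avg = Δd / Δt = 55 / 8.3 = 6.63 m/s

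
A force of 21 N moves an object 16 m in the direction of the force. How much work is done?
W = Fd = 21×16 = 336.0 J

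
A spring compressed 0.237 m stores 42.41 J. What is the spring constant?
PE = ½kx² → k = 2PE/x² = 2×42.41/0.237² = 1510.0 N/m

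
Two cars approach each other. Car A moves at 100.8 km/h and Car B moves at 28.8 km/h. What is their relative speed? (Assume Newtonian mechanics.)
v_rel = v_A + v_B = 100.8 + 28.8 = 129.6 km/h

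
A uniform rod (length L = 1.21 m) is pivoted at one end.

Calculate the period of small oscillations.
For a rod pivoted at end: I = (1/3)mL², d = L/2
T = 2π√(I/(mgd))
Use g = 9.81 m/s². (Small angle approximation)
I/m = (1/3)L² = 0.488 m²; d = L/2 = 0.605 m
T = 2π√(I/(mgd)) = 2π√(0.488/(9.81×0.605)) = 1.802 s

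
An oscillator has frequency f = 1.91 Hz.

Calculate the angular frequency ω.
ω = 2πf = 2π×1.91 = 12 rad/s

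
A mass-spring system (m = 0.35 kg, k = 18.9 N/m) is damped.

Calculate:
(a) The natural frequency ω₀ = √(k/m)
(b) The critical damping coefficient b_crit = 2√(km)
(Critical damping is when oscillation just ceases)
ω₀ = √(k/m) = √(18.9/0.35) = 7.348 rad/s
b_crit = 2√(km) = 2√(18.9×0.35) = 5.144 kg/s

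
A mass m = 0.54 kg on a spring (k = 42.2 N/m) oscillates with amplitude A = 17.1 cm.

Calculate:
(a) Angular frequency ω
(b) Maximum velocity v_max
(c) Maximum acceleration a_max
ω = √(k/m) = √(42.2/0.54) = 8.84 rad/s
v_max = ωA = 8.84×0.171 = 1.512 m/s
a_max = ω²A = 8.84²×0.171 = 13.36 m/s²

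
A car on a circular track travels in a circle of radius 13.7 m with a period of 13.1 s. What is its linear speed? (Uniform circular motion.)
v = 2πr/T = 2π×13.7/13.1 = 6.57 m/s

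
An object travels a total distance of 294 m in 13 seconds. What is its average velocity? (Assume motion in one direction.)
v_avg = Δd / Δt = 294 / 13 = 22.62 m/s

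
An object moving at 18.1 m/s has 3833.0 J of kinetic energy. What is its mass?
KE = ½mv² → m = 2KE/v² = 2×3833.0/18.1² = 23.4 kg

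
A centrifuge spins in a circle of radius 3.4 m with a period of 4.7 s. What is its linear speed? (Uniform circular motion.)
v = 2πr/T = 2π×3.4/4.7 = 4.55 m/s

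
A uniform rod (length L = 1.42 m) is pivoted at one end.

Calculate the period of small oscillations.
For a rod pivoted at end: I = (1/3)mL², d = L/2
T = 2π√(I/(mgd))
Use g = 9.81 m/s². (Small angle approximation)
I/m = (1/3)L² = 0.6721 m²; d = L/2 = 0.71 m
T = 2π√(I/(mgd)) = 2π√(0.6721/(9.81×0.71)) = 1.952 s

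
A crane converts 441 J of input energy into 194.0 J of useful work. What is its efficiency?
η = W_out/W_in = 194.0/441 = 0.4399 = 43.99%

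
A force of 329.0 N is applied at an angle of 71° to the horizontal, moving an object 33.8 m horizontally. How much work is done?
W = Fd cosθ = 329.0×33.8×cos(71°) = 3620.4 J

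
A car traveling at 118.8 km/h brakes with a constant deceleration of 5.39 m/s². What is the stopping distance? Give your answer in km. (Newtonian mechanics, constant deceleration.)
d = v₀² / (2a) (with unit conversion) = 0.101 km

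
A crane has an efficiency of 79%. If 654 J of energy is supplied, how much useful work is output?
W_out = η × W_in = 0.79 × 654 = 516.66 J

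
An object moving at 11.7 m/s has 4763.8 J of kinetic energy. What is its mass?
KE = ½mv² → m = 2KE/v² = 2×4763.8/11.7² = 69.6 kg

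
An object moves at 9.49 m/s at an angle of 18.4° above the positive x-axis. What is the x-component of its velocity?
vₓ = v cos(θ) = 9.49 × cos(18.4°) = 9.0 m/s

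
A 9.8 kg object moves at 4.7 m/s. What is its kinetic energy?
KE = ½mv² = ½×9.8×4.7² = 108.241 J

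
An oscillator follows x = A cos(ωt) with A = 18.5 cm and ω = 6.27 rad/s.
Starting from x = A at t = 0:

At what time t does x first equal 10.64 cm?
cos(ωt) = x/A = 10.64/18.5 = 0.5751
ωt = arccos(0.5751) = 0.958 rad
t = 0.958/6.27 = 0.1528 s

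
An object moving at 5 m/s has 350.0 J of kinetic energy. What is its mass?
KE = ½mv² → m = 2KE/v² = 2×350.0/5² = 28.0 kg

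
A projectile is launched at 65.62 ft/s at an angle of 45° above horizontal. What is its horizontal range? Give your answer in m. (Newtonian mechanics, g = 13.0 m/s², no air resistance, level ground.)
R = v₀² sin(2θ) / g (with unit conversion) = 30.77 m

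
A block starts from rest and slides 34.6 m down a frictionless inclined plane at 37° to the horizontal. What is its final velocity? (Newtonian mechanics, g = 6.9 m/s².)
a = g sin(θ) = 6.9 × sin(37°) = 4.15 m/s²
v = √(2ad) = √(2 × 4.15 × 34.6) = 16.95 m/s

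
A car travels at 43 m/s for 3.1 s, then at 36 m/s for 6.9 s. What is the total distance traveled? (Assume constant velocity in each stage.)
d₁ = v₁t₁ = 43 × 3.1 = 133.3 m
d₂ = v₂t₂ = 36 × 6.9 = 248.4 m
d_total = 133.3 + 248.4 = 381.7 m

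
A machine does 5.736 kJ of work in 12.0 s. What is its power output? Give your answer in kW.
P = W/t = 5736 J / 12 s = 478 W = 0.478 kW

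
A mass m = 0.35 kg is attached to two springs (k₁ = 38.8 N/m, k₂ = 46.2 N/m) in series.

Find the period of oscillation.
k_eq = k₁k₂/(k₁+k₂) = 21.09 N/m
T = 2π√(m/k_eq) = 2π√(0.35/21.09) = 0.8094 s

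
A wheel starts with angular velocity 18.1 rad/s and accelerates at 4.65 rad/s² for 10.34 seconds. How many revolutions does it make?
θ = ω₀t + ½αt² = 18.1×10.34 + ½×4.65×10.34² = 435.73 rad
Revolutions = θ/(2π) = 435.73/(2π) = 69.35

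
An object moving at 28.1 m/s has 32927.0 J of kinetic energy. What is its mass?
KE = ½mv² → m = 2KE/v² = 2×32927.0/28.1² = 83.4 kg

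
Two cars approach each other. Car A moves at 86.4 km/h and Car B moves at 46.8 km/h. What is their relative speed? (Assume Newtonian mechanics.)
v_rel = v_A + v_B = 86.4 + 46.8 = 133.2 km/h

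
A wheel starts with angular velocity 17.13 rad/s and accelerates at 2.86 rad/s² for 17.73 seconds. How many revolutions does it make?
θ = ω₀t + ½αt² = 17.13×17.73 + ½×2.86×17.73² = 753.24 rad
Revolutions = θ/(2π) = 753.24/(2π) = 119.88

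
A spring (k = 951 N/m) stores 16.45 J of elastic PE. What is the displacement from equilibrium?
PE = ½kx² → x = √(2PE/k) = √(2×16.45/951) = 0.186 m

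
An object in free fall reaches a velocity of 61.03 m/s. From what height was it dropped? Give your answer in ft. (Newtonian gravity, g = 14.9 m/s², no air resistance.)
h = v²/(2g) (with unit conversion) = 410.1 ft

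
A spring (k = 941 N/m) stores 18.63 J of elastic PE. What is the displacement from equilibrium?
PE = ½kx² → x = √(2PE/k) = √(2×18.63/941) = 0.199 m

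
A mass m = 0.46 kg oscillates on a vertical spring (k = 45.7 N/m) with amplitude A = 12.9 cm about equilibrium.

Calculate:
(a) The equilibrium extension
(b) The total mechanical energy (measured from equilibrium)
x_eq = mg/k = 0.46×9.81/45.7 = 0.09874 m = 9.874 cm
E = ½kA² = ½×45.7×(0.129)² = 0.3802 J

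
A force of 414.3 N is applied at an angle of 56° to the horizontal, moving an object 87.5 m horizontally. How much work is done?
W = Fd cosθ = 414.3×87.5×cos(56°) = 20271.0 J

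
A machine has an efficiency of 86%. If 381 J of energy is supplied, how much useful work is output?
W_out = η × W_in = 0.86 × 381 = 327.66 J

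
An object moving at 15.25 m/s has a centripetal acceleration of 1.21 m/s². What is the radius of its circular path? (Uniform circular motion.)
r = v²/a_c = 15.25²/1.21 = 192.2 m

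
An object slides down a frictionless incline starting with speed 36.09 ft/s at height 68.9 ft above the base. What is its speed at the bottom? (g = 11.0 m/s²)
½mv₀² + mgh = ½mv² → v = √(v₀² + 2gh) = √(11² + 2×11.0×21) = 24.15 m/s = 79.22 ft/s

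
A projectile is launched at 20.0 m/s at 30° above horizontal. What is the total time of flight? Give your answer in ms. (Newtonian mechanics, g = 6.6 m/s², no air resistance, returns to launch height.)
T = 2v₀sin(θ)/g (with unit conversion) = 3030.0 ms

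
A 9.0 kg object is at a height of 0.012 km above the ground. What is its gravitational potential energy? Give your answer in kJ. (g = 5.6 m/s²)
PE = mgh = 9 kg × 5.6 m/s² × 12 m = 604.8 J = 0.6048 kJ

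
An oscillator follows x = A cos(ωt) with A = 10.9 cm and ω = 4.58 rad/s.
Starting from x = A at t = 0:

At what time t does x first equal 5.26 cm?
cos(ωt) = x/A = 5.26/10.9 = 0.4826
ωt = arccos(0.4826) = 1.067 rad
t = 1.067/4.58 = 0.233 s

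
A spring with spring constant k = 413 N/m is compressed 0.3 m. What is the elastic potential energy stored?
PE = ½kx² = ½×413×0.3² = 18.58 J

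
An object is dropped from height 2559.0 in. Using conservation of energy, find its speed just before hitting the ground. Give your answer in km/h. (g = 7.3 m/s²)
mgh = ½mv² → v = √(2gh) = √(2×7.3×65) = 30.81 m/s = 110.9 km/h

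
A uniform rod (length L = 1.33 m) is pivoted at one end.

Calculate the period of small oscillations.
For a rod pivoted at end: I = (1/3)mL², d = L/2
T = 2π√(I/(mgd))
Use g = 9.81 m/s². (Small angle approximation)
I/m = (1/3)L² = 0.5896 m²; d = L/2 = 0.665 m
T = 2π√(I/(mgd)) = 2π√(0.5896/(9.81×0.665)) = 1.889 s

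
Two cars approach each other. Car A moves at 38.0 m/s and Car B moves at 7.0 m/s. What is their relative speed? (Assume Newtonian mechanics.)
v_rel = v_A + v_B = 38.0 + 7.0 = 45.0 m/s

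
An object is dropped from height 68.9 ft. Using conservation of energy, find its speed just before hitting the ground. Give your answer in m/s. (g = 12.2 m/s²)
mgh = ½mv² → v = √(2gh) = √(2×12.2×21) = 22.64 m/s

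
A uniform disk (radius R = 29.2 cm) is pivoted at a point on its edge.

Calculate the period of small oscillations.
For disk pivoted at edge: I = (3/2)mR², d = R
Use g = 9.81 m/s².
I/m = (3/2)R² = 0.1279 m²; d = R = 0.292 m
T = 2π√((3/2)R²/(gR)) = 2π√(3R/(2g)) = 1.328 s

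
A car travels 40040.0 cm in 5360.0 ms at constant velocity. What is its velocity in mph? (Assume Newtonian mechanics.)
v = d/t (with unit conversion) = 167.1 mph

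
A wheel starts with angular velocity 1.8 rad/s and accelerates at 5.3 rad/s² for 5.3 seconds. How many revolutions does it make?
θ = ω₀t + ½αt² = 1.8×5.3 + ½×5.3×5.3² = 83.98 rad
Revolutions = θ/(2π) = 83.98/(2π) = 13.37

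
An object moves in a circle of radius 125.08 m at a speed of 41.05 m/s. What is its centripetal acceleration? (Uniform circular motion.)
a_c = v²/r = 41.05²/125.08 = 1685.1/125.08 = 13.47 m/s²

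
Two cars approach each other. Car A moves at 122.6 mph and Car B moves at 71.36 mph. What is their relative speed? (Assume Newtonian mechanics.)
v_rel = v_A + v_B = 122.6 + 71.36 = 194.0 mph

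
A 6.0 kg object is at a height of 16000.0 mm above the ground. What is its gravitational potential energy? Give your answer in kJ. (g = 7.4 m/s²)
PE = mgh = 6 kg × 7.4 m/s² × 16 m = 710.4 J = 0.7104 kJ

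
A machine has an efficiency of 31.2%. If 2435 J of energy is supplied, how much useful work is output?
W_out = η × W_in = 0.312 × 2435 = 759.72 J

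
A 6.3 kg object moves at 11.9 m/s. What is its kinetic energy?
KE = ½mv² = ½×6.3×11.9² = 446.0715 J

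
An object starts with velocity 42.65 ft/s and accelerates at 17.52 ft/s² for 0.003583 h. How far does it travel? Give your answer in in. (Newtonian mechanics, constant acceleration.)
d = v₀t + ½at² (with unit conversion) = 24090.0 in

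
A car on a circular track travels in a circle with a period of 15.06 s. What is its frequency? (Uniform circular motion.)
f = 1/T = 1/15.06 = 0.0664 Hz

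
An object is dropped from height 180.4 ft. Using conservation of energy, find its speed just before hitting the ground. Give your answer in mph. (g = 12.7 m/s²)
mgh = ½mv² → v = √(2gh) = √(2×12.7×54.99) = 37.37 m/s = 83.6 mph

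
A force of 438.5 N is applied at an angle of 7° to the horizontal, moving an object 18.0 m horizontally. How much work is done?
W = Fd cosθ = 438.5×18.0×cos(7°) = 7834.2 J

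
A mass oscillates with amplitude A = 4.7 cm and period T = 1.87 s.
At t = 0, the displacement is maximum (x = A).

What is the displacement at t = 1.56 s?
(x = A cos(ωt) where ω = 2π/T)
ω = 2π/T = 2π/1.87 = 3.36 rad/s
x = A cos(ωt) = 4.7×cos(3.36×1.56) = 2.373 cm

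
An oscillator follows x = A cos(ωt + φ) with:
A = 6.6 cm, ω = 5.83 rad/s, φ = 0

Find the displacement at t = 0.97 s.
x = A cos(ωt + φ) = 6.6×cos(5.83×0.97 + 0) = 5.34 cm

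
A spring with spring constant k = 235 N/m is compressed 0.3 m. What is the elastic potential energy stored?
PE = ½kx² = ½×235×0.3² = 10.57 J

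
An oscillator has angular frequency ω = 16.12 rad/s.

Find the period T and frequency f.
T = 2π/ω = 2π/16.12 = 0.3898 s; f = ω/2π = 2.566 Hz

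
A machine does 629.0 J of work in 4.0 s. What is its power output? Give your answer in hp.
P = W/t = 629 J / 4 s = 157.2 W = 0.2109 hp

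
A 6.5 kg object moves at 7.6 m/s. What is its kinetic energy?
KE = ½mv² = ½×6.5×7.6² = 187.72 J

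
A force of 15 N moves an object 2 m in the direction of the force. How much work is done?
W = Fd = 15×2 = 30.0 J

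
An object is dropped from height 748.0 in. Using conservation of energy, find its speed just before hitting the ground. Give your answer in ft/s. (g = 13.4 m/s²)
mgh = ½mv² → v = √(2gh) = √(2×13.4×19) = 22.56 m/s = 74.03 ft/s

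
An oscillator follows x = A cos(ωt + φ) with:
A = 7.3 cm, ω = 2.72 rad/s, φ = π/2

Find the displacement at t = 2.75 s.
x = A cos(ωt + φ) = 7.3×cos(2.72×2.75 + π/2) = -6.795 cm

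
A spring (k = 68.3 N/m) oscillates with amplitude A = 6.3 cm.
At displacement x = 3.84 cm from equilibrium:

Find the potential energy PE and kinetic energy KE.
E_total = ½kA² = ½×68.3×(0.063)² = 0.1355 J
PE = ½kx² = ½×68.3×(0.0384)² = 0.05036 J
KE = E_total − PE = 0.08519 J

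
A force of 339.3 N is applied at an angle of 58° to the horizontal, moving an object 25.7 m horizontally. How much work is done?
W = Fd cosθ = 339.3×25.7×cos(58°) = 4620.9 J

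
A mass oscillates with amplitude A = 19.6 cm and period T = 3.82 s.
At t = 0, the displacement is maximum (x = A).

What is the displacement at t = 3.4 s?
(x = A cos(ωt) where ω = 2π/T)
ω = 2π/T = 2π/3.82 = 1.645 rad/s
x = A cos(ωt) = 19.6×cos(1.645×3.4) = 15.11 cm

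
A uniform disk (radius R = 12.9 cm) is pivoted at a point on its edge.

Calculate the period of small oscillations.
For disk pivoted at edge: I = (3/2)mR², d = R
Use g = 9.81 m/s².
I/m = (3/2)R² = 0.02496 m²; d = R = 0.129 m
T = 2π√((3/2)R²/(gR)) = 2π√(3R/(2g)) = 0.8824 s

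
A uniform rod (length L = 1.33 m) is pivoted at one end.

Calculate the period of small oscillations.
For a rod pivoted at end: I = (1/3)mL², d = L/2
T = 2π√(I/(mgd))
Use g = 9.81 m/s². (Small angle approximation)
I/m = (1/3)L² = 0.5896 m²; d = L/2 = 0.665 m
T = 2π√(I/(mgd)) = 2π√(0.5896/(9.81×0.665)) = 1.889 s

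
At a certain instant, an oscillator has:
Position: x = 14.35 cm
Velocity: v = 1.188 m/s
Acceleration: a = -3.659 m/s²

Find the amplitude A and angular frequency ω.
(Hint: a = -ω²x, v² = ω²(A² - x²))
a = −ω²x → ω = √(|a|/x) = √(3.659/0.1435) = 5.05 rad/s
v² = ω²(A² − x²) → A = √(x² + v²/ω²) = √(0.1435² + 1.188²/5.05²) = 0.2756 m = 27.56 cm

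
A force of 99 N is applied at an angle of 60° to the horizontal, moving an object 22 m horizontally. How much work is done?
W = Fd cosθ = 99×22×cos(60°) = 1089.0 J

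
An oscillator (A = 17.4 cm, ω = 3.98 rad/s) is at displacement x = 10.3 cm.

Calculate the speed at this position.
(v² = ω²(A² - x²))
v = ω√(A² − x²) = 3.98×√(0.174² − 0.103²) = 0.5582 m/s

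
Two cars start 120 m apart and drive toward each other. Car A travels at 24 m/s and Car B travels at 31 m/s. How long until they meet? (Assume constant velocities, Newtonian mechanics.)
Combined speed: v_combined = 24 + 31 = 55 m/s
Time to meet: t = d/55 = 120/55 = 2.18 s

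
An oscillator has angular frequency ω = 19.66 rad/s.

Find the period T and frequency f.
T = 2π/ω = 2π/19.66 = 0.3196 s; f = ω/2π = 3.129 Hz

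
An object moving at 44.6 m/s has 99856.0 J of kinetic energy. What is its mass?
KE = ½mv² → m = 2KE/v² = 2×99856.0/44.6² = 100.4 kg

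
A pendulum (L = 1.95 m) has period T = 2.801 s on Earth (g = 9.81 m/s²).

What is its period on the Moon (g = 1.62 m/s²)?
T = 2π√(L/g), so T_moon/T_earth = √(g_earth/g_moon)
T_moon = 2π√(1.95/1.62) = 6.893 s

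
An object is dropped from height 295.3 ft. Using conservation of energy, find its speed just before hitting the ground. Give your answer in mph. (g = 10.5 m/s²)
mgh = ½mv² → v = √(2gh) = √(2×10.5×90.01) = 43.48 m/s = 97.25 mph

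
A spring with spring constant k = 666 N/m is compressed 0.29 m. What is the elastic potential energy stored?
PE = ½kx² = ½×666×0.29² = 28.01 J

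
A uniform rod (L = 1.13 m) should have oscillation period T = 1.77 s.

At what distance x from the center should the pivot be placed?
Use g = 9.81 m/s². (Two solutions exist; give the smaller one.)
T = 2π√((L²/12 + x²)/(gx)). Let c = T²g/(4π²) = 0.7785.
x² − cx + L²/12 = 0 → x = (c − √(c² − L²/3))/2 = 0.1769 m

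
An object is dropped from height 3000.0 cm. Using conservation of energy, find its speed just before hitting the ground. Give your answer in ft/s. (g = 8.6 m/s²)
mgh = ½mv² → v = √(2gh) = √(2×8.6×30) = 22.72 m/s = 74.53 ft/s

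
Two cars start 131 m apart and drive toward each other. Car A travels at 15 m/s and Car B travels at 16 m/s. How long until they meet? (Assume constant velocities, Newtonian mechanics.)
Combined speed: v_combined = 15 + 16 = 31 m/s
Time to meet: t = d/31 = 131/31 = 4.23 s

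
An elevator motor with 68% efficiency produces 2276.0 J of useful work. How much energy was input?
W_in = W_out/η = 2276.0/0.68 = 3347.1 J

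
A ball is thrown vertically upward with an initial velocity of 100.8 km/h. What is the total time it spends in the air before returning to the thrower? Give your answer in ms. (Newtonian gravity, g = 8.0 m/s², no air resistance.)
t_total = 2v₀/g (with unit conversion) = 7000.0 ms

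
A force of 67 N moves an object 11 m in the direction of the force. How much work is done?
W = Fd = 67×11 = 737.0 J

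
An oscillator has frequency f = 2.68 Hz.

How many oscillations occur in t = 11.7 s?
n = f×t = 2.68×11.7 = 31.36 oscillations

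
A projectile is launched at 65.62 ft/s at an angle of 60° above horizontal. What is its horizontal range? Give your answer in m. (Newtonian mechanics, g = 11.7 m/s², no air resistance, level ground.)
R = v₀² sin(2θ) / g (with unit conversion) = 29.61 m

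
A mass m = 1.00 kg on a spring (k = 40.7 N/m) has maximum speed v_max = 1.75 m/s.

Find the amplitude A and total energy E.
½mv²_max = ½kA² → A = v_max√(m/k) = 1.75×√(1.0/40.7) = 0.2743 m = 27.43 cm
E = ½mv²_max = ½×1.0×1.75² = 1.531 J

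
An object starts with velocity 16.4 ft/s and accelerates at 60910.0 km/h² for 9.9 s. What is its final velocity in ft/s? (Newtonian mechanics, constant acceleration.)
v = v₀ + at (with unit conversion) = 169.1 ft/s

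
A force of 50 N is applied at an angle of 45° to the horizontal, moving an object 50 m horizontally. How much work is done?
W = Fd cosθ = 50×50×cos(45°) = 1767.8 J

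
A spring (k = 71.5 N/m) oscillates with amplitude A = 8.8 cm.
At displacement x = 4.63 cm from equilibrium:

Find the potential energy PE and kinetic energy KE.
E_total = ½kA² = ½×71.5×(0.088)² = 0.2768 J
PE = ½kx² = ½×71.5×(0.0463)² = 0.07664 J
KE = E_total − PE = 0.2002 J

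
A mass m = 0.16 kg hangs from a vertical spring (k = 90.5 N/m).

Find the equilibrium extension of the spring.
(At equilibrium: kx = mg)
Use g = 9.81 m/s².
x_eq = mg/k = 0.16×9.81/90.5 = 0.01734 m = 1.734 cm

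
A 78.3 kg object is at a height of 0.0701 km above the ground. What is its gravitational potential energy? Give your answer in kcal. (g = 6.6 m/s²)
PE = mgh = 78.3 kg × 6.6 m/s² × 70.1 m = 3.623e+04 J = 8.658 kcal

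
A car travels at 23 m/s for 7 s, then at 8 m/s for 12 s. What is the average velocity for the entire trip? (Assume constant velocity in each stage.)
d₁ = v₁t₁ = 23 × 7 = 161 m
d₂ = v₂t₂ = 8 × 12 = 96 m
d_total = 257 m, t_total = 19 s
v_avg = d_total/t_total = 257/19 = 13.53 m/s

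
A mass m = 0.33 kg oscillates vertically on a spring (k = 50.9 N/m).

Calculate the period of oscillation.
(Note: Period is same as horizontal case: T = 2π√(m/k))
T = 2π√(m/k) = 2π√(0.33/50.9) = 0.5059 s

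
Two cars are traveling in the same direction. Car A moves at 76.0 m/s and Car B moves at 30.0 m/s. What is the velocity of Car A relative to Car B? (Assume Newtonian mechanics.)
v_rel = v_A - v_B = 76.0 - 30.0 = 46.0 m/s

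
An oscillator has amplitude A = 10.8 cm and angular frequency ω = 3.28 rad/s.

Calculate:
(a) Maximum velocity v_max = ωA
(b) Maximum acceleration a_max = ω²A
v_max = ωA = 3.28×0.108 = 0.3542 m/s
a_max = ω²A = 3.28²×0.108 = 1.162 m/s²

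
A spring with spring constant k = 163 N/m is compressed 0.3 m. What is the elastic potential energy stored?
PE = ½kx² = ½×163×0.3² = 7.335 J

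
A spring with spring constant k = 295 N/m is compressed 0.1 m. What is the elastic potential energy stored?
PE = ½kx² = ½×295×0.1² = 1.475 J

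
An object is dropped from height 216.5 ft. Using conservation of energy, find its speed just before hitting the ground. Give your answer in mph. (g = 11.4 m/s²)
mgh = ½mv² → v = √(2gh) = √(2×11.4×65.99) = 38.79 m/s = 86.77 mph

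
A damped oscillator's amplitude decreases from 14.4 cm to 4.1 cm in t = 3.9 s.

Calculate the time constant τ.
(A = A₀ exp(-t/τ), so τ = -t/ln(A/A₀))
A/A₀ = 4.1/14.4 = 0.2847; ln(A/A₀) = -1.256
τ = −t/ln(A/A₀) = −3.9/-1.256 = 3.104 s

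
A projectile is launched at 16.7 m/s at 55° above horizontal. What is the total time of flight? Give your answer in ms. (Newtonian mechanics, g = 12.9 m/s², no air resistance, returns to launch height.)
T = 2v₀sin(θ)/g (with unit conversion) = 2121.0 ms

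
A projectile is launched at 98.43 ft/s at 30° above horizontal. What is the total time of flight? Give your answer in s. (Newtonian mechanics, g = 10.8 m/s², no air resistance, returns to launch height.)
T = 2v₀sin(θ)/g (with unit conversion) = 2.778 s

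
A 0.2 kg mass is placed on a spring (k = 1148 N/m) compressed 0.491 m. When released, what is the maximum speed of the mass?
½kx² = ½mv² → v = x√(k/m) = 0.491×√(1148/0.2) = 37.2 m/s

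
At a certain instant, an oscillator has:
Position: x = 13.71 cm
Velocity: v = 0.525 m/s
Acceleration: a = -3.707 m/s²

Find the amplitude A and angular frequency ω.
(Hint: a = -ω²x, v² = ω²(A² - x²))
a = −ω²x → ω = √(|a|/x) = √(3.707/0.1371) = 5.2 rad/s
v² = ω²(A² − x²) → A = √(x² + v²/ω²) = √(0.1371² + 0.525²/5.2²) = 0.1703 m = 17.03 cm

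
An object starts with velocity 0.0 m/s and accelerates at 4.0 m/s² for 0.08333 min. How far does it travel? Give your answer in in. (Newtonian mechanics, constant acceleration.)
d = v₀t + ½at² (with unit conversion) = 1968.0 in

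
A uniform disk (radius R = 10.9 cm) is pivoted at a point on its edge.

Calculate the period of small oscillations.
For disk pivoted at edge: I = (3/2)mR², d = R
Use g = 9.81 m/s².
I/m = (3/2)R² = 0.01782 m²; d = R = 0.109 m
T = 2π√((3/2)R²/(gR)) = 2π√(3R/(2g)) = 0.8112 s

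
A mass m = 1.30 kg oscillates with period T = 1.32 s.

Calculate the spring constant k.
T = 2π√(m/k) → k = m(2π/T)² = 1.3×(2π/1.32)² = 29.45 N/m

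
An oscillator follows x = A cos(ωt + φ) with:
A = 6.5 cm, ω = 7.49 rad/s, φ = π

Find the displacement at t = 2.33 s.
x = A cos(ωt + φ) = 6.5×cos(7.49×2.33 + π) = -1.119 cm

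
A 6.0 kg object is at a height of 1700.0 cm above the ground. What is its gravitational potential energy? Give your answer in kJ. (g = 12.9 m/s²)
PE = mgh = 6 kg × 12.9 m/s² × 17 m = 1316 J = 1.316 kJ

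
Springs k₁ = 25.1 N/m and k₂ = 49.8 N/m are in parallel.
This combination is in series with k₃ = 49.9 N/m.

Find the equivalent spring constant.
k₁₂ = k₁ + k₂ = 74.9 N/m (parallel)
1/k_eq = 1/k₁₂ + 1/k₃ → k_eq = 29.95 N/m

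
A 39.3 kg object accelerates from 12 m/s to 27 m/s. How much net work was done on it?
W_net = ΔKE = ½m(v₂² − v₁²) = ½×39.3×(27² − 12²) = 11495.25 J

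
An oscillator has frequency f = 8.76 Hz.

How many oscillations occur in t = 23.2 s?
n = f×t = 8.76×23.2 = 203.2 oscillations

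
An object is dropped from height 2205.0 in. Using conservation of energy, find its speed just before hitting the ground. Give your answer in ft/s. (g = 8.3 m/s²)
mgh = ½mv² → v = √(2gh) = √(2×8.3×56.01) = 30.49 m/s = 100.0 ft/s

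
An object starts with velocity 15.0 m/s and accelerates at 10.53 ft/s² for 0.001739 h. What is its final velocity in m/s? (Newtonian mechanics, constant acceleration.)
v = v₀ + at (with unit conversion) = 35.09 m/s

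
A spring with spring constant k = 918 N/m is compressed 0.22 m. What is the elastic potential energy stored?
PE = ½kx² = ½×918×0.22² = 22.22 J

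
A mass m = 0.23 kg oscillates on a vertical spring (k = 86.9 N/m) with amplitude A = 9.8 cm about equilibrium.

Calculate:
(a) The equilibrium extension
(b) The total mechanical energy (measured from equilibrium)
x_eq = mg/k = 0.23×9.81/86.9 = 0.02596 m = 2.596 cm
E = ½kA² = ½×86.9×(0.098)² = 0.4173 J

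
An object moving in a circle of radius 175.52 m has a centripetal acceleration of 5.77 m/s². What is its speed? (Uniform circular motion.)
v = √(a_c × r) = √(5.77 × 175.52) = 31.82 m/s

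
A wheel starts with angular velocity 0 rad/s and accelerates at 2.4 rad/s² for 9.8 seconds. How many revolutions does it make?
θ = ω₀t + ½αt² = 0×9.8 + ½×2.4×9.8² = 115.25 rad
Revolutions = θ/(2π) = 115.25/(2π) = 18.34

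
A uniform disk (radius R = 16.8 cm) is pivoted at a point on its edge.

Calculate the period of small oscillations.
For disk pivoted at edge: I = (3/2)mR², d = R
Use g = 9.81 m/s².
I/m = (3/2)R² = 0.04234 m²; d = R = 0.168 m
T = 2π√((3/2)R²/(gR)) = 2π√(3R/(2g)) = 1.007 s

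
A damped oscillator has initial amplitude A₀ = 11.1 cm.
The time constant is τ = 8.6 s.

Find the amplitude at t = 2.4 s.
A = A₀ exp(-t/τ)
A = A₀ exp(−t/τ) = 11.1×exp(−2.4/8.6) = 8.397 cm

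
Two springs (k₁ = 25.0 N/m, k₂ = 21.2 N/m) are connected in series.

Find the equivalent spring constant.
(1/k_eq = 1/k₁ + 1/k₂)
1/k_eq = 1/25.0 + 1/21.2 = 0.08717; k_eq = 11.47 N/m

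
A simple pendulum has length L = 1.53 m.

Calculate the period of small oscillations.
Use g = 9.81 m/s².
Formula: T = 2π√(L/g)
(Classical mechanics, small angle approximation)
T = 2π√(L/g) = 2π√(1.53/9.81) = 2.481 s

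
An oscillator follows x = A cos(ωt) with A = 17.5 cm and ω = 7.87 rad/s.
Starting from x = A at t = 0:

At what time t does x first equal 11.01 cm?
cos(ωt) = x/A = 11.01/17.5 = 0.6291
ωt = arccos(0.6291) = 0.8903 rad
t = 0.8903/7.87 = 0.1131 s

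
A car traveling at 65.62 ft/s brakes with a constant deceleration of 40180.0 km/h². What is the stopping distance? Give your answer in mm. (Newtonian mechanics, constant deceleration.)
d = v₀² / (2a) (with unit conversion) = 64520.0 mm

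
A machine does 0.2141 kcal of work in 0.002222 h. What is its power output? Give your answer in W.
P = W/t = 895.8 J / 7.999 s = 112 W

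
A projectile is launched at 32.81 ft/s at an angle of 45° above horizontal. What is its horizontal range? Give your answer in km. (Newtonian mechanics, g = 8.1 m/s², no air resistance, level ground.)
R = v₀² sin(2θ) / g (with unit conversion) = 0.01235 km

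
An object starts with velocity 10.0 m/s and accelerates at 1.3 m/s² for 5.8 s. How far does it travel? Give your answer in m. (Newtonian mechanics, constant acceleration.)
d = v₀t + ½at² = 79.87 m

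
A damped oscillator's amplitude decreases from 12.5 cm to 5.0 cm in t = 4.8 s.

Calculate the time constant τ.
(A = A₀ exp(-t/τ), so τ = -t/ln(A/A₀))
A/A₀ = 5.0/12.5 = 0.4; ln(A/A₀) = -0.9163
τ = −t/ln(A/A₀) = −4.8/-0.9163 = 5.239 s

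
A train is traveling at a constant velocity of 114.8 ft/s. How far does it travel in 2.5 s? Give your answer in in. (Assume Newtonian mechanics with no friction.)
d = vt (with unit conversion) = 3444.0 in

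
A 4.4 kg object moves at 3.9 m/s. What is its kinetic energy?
KE = ½mv² = ½×4.4×3.9² = 33.462 J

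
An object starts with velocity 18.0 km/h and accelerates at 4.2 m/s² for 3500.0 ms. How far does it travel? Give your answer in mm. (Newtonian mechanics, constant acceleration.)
d = v₀t + ½at² (with unit conversion) = 43220.0 mm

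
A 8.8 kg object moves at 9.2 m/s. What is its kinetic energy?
KE = ½mv² = ½×8.8×9.2² = 372.416 J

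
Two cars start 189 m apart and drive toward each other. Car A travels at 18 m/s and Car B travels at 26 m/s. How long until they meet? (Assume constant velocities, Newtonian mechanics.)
Combined speed: v_combined = 18 + 26 = 44 m/s
Time to meet: t = d/44 = 189/44 = 4.3 s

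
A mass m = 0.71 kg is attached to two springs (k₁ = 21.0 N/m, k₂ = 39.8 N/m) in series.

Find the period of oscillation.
k_eq = k₁k₂/(k₁+k₂) = 13.75 N/m
T = 2π√(m/k_eq) = 2π√(0.71/13.75) = 1.428 s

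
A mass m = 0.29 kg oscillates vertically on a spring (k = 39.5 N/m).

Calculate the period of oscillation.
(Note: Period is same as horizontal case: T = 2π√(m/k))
T = 2π√(m/k) = 2π√(0.29/39.5) = 0.5384 s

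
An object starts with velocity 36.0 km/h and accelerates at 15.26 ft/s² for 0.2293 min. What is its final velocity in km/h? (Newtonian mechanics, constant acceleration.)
v = v₀ + at (with unit conversion) = 266.4 km/h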